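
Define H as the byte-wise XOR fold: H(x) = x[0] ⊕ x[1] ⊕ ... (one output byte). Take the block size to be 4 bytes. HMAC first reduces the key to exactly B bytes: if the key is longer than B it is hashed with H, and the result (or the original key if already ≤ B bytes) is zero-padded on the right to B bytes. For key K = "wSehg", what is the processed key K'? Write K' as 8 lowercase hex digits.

4e000000

|K| = 5 > B = 4, so first hash the key.
H(K): XOR 77⊕53⊕65⊕68⊕67 = 4e.
Zero-pad H(K) = 4e to 4 bytes: K' = 4e 00 00 00.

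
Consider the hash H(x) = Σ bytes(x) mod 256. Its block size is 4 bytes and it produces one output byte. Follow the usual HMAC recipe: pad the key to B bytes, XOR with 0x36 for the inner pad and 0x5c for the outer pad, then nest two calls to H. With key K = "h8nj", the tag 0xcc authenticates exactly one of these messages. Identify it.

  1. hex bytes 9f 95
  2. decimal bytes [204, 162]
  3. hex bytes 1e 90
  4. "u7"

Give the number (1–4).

Key "h8nj" = 68 38 6e 6a is exactly B = 4 bytes: K' = 68 38 6e 6a.
K' ⊕ ipad = 5e 0e 58 5c; K' ⊕ opad = 34 64 32 36.
m1: inner = H(5e 0e 58 5c 9f 95) = 54; tag = H(34 64 32 36 54) = 54
m2: inner = H(5e 0e 58 5c cc a2) = 8e; tag = H(34 64 32 36 8e) = 8e
m3: inner = H(5e 0e 58 5c 1e 90) = ce; tag = H(34 64 32 36 ce) = ce
m4: inner = H(5e 0e 58 5c 75 37) = cc; tag = H(34 64 32 36 cc) = cc ← matches

4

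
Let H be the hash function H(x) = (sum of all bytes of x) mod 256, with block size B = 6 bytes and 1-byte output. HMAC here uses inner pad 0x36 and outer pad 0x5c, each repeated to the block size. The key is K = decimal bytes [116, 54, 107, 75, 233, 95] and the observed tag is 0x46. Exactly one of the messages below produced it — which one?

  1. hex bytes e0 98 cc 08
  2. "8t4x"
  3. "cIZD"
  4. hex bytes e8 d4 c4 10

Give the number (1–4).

3

Key decimal bytes [116, 54, 107, 75, 233, 95] = 74 36 6b 4b e9 5f is exactly B = 6 bytes: K' = 74 36 6b 4b e9 5f.
K' ⊕ ipad = 42 00 5d 7d df 69; K' ⊕ opad = 28 6a 37 17 b5 03.
m1: inner = H(42 00 5d 7d df 69 e0 98 cc 08) = b0; tag = H(28 6a 37 17 b5 03 b0) = 48
m2: inner = H(42 00 5d 7d df 69 38 74 34 78) = bc; tag = H(28 6a 37 17 b5 03 bc) = 54
m3: inner = H(42 00 5d 7d df 69 63 49 5a 44) = ae; tag = H(28 6a 37 17 b5 03 ae) = 46 ← matches
m4: inner = H(42 00 5d 7d df 69 e8 d4 c4 10) = f4; tag = H(28 6a 37 17 b5 03 f4) = 8c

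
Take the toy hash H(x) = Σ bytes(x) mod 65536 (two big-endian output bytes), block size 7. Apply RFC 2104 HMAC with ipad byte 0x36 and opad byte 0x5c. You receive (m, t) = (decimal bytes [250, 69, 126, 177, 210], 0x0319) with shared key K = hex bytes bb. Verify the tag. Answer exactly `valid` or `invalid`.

invalid

Key hex bytes bb is 1 byte ≤ B = 7; zero-pad to 7 bytes: K' = bb 00 00 00 00 00 00.
K' ⊕ ipad = 8d 36 36 36 36 36 36; K' ⊕ opad = e7 5c 5c 5c 5c 5c 5c.
Inner hash: sum = 141+54+54+54+54+54+54+250+69+126+177+210 = 1297 → 05 11.
Outer hash (recomputed tag): sum = 231+92+92+92+92+92+92+5+17 = 805 → 03 25.
Recomputed tag = 0325; claimed = 0319 → mismatch.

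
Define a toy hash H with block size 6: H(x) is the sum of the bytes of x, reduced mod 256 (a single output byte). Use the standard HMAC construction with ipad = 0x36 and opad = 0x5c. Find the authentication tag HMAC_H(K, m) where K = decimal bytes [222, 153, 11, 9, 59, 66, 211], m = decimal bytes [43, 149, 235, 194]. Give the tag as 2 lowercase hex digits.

bb

Key decimal bytes [222, 153, 11, 9, 59, 66, 211] = de 99 0b 09 3b 42 d3 is 7 bytes > B = 6, so hash it first: H(key) = db, then zero-pad to 6 bytes: K' = db 00 00 00 00 00.
K' ⊕ ipad = ed 36 36 36 36 36.  K' ⊕ opad = 87 5c 5c 5c 5c 5c.
Inner input = (K'⊕ipad) ∥ m = ed 36 36 36 36 36 ∥ 2b 95 eb c2.
Inner hash: sum = 237+54+54+54+54+54+43+149+235+194 = 1128; mod 256 = 104 → 68.
Outer input = (K'⊕opad) ∥ inner = 87 5c 5c 5c 5c 5c ∥ 68.
Outer hash (tag): sum = 135+92+92+92+92+92+104 = 699; mod 256 = 187 → bb.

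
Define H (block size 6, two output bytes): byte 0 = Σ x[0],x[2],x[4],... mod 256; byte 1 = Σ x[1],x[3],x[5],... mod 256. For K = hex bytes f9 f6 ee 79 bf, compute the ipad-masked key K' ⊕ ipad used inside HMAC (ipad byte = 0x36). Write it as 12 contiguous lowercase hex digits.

cfc0d84f8936

Key hex bytes f9 f6 ee 79 bf is 5 bytes ≤ B = 6; zero-pad to 6 bytes: K' = f9 f6 ee 79 bf 00.
XOR each byte with 0x36: f9⊕36=cf, f6⊕36=c0, ee⊕36=d8, 79⊕36=4f, bf⊕36=89, 00⊕36=36.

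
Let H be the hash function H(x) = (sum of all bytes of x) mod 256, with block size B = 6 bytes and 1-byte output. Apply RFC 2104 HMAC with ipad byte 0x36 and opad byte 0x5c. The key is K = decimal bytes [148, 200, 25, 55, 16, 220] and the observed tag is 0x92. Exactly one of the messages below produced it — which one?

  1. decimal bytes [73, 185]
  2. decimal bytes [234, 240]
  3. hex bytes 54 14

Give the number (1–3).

2

Key decimal bytes [148, 200, 25, 55, 16, 220] = 94 c8 19 37 10 dc is exactly B = 6 bytes: K' = 94 c8 19 37 10 dc.
K' ⊕ ipad = a2 fe 2f 01 26 ea; K' ⊕ opad = c8 94 45 6b 4c 80.
m1: inner = H(a2 fe 2f 01 26 ea 49 b9) = e2; tag = H(c8 94 45 6b 4c 80 e2) = ba
m2: inner = H(a2 fe 2f 01 26 ea ea f0) = ba; tag = H(c8 94 45 6b 4c 80 ba) = 92 ← matches
m3: inner = H(a2 fe 2f 01 26 ea 54 14) = 48; tag = H(c8 94 45 6b 4c 80 48) = 20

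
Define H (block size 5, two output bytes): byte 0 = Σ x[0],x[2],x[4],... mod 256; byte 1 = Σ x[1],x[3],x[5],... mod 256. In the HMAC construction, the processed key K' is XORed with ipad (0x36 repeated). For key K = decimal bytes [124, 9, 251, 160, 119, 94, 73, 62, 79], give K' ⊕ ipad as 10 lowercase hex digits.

b073363636

Key decimal bytes [124, 9, 251, 160, 119, 94, 73, 62, 79] = 7c 09 fb a0 77 5e 49 3e 4f is 9 bytes > B = 5, so hash it first: H(key) = 86 45, then zero-pad to 5 bytes: K' = 86 45 00 00 00.
XOR each byte with 0x36: 86⊕36=b0, 45⊕36=73, 00⊕36=36, 00⊕36=36, 00⊕36=36.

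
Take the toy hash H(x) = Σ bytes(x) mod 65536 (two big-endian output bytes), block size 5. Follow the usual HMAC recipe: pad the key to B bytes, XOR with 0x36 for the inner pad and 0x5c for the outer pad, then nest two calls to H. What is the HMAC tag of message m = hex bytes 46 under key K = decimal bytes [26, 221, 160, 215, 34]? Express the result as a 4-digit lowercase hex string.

Key decimal bytes [26, 221, 160, 215, 34] = 1a dd a0 d7 22 is exactly B = 5 bytes: K' = 1a dd a0 d7 22.
K' ⊕ ipad = 2c eb 96 e1 14.  K' ⊕ opad = 46 81 fc 8b 7e.
Inner input = (K'⊕ipad) ∥ m = 2c eb 96 e1 14 ∥ 46.
Inner hash: sum = 44+235+150+225+20+70 = 744 → 02 e8.
Outer input = (K'⊕opad) ∥ inner = 46 81 fc 8b 7e ∥ 02 e8.
Outer hash (tag): sum = 70+129+252+139+126+2+232 = 950 → 03 b6.

03b6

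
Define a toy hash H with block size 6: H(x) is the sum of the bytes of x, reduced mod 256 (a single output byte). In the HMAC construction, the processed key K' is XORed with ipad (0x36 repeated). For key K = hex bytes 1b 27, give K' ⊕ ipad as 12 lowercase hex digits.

2d1136363636

Key hex bytes 1b 27 is 2 bytes ≤ B = 6; zero-pad to 6 bytes: K' = 1b 27 00 00 00 00.
XOR each byte with 0x36: 1b⊕36=2d, 27⊕36=11, 00⊕36=36, 00⊕36=36, 00⊕36=36, 00⊕36=36.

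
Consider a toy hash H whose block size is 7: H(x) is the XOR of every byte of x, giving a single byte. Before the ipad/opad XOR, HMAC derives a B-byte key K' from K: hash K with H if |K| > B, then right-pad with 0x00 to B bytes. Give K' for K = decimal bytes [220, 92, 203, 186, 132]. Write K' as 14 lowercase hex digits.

Key decimal bytes [220, 92, 203, 186, 132] = dc 5c cb ba 84 is 5 bytes ≤ B = 7; zero-pad to 7 bytes: K' = dc 5c cb ba 84 00 00.

dc5ccbba840000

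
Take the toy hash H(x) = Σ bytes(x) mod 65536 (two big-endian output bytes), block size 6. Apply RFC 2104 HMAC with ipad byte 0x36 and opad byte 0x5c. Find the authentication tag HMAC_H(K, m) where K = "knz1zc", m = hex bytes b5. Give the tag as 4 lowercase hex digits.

01c1

Key "knz1zc" = 6b 6e 7a 31 7a 63 is exactly B = 6 bytes: K' = 6b 6e 7a 31 7a 63.
K' ⊕ ipad = 5d 58 4c 07 4c 55.  K' ⊕ opad = 37 32 26 6d 26 3f.
Inner input = (K'⊕ipad) ∥ m = 5d 58 4c 07 4c 55 ∥ b5.
Inner hash: sum = 93+88+76+7+76+85+181 = 606 → 02 5e.
Outer input = (K'⊕opad) ∥ inner = 37 32 26 6d 26 3f ∥ 02 5e.
Outer hash (tag): sum = 55+50+38+109+38+63+2+94 = 449 → 01 c1.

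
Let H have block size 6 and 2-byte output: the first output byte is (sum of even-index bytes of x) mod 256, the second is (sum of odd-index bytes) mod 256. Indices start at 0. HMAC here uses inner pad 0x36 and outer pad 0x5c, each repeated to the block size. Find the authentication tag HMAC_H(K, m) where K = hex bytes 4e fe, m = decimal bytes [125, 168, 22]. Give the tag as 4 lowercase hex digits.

4136

Key hex bytes 4e fe is 2 bytes ≤ B = 6; zero-pad to 6 bytes: K' = 4e fe 00 00 00 00.
K' ⊕ ipad = 78 c8 36 36 36 36.  K' ⊕ opad = 12 a2 5c 5c 5c 5c.
Inner input = (K'⊕ipad) ∥ m = 78 c8 36 36 36 36 ∥ 7d a8 16.
Inner hash: even-index sum = 375 mod 256 = 119; odd-index sum = 476 mod 256 = 220 → 77 dc.
Outer input = (K'⊕opad) ∥ inner = 12 a2 5c 5c 5c 5c ∥ 77 dc.
Outer hash (tag): even-index sum = 321 mod 256 = 65; odd-index sum = 566 mod 256 = 54 → 41 36.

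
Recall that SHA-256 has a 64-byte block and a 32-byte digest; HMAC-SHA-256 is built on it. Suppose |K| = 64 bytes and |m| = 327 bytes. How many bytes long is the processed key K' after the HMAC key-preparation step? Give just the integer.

64

Key is 64 ≤ 64 bytes, zero-padded: |K'| = 64.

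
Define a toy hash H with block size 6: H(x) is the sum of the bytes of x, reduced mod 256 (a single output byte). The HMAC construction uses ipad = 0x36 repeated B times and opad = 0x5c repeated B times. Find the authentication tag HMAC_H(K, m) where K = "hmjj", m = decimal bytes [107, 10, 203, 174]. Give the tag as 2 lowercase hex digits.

Key "hmjj" = 68 6d 6a 6a is 4 bytes ≤ B = 6; zero-pad to 6 bytes: K' = 68 6d 6a 6a 00 00.
K' ⊕ ipad = 5e 5b 5c 5c 36 36.  K' ⊕ opad = 34 31 36 36 5c 5c.
Inner input = (K'⊕ipad) ∥ m = 5e 5b 5c 5c 36 36 ∥ 6b 0a cb ae.
Inner hash: sum = 94+91+92+92+54+54+107+10+203+174 = 971; mod 256 = 203 → cb.
Outer input = (K'⊕opad) ∥ inner = 34 31 36 36 5c 5c ∥ cb.
Outer hash (tag): sum = 52+49+54+54+92+92+203 = 596; mod 256 = 84 → 54.

54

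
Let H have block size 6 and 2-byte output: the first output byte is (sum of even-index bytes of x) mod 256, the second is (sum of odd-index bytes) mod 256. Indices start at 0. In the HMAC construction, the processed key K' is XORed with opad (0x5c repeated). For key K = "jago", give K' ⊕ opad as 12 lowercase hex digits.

363d3b335c5c

Key "jago" = 6a 61 67 6f is 4 bytes ≤ B = 6; zero-pad to 6 bytes: K' = 6a 61 67 6f 00 00.
XOR each byte with 0x5c: 6a⊕5c=36, 61⊕5c=3d, 67⊕5c=3b, 6f⊕5c=33, 00⊕5c=5c, 00⊕5c=5c.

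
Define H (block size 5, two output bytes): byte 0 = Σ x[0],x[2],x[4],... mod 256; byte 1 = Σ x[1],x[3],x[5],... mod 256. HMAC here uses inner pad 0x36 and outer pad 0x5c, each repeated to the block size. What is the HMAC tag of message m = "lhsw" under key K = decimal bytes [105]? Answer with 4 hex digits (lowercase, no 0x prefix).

Key decimal bytes [105] = 69 is 1 byte ≤ B = 5; zero-pad to 5 bytes: K' = 69 00 00 00 00.
K' ⊕ ipad = 5f 36 36 36 36.  K' ⊕ opad = 35 5c 5c 5c 5c.
Inner input = (K'⊕ipad) ∥ m = 5f 36 36 36 36 ∥ 6c 68 73 77.
Inner hash: even-index sum = 426 mod 256 = 170; odd-index sum = 331 mod 256 = 75 → aa 4b.
Outer input = (K'⊕opad) ∥ inner = 35 5c 5c 5c 5c ∥ aa 4b.
Outer hash (tag): even-index sum = 312 mod 256 = 56; odd-index sum = 354 mod 256 = 98 → 38 62.

3862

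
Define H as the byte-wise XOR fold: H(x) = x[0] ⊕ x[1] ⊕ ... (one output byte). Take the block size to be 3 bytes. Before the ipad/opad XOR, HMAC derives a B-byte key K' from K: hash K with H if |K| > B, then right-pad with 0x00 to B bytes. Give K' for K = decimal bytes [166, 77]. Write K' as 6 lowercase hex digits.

Key decimal bytes [166, 77] = a6 4d is 2 bytes ≤ B = 3; zero-pad to 3 bytes: K' = a6 4d 00.

a64d00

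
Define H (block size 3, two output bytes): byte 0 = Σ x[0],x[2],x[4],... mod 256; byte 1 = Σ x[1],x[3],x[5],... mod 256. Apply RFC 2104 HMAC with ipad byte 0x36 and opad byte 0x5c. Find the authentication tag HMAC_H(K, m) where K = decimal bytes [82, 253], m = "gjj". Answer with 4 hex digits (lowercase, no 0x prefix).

06a5

Key decimal bytes [82, 253] = 52 fd is 2 bytes ≤ B = 3; zero-pad to 3 bytes: K' = 52 fd 00.
K' ⊕ ipad = 64 cb 36.  K' ⊕ opad = 0e a1 5c.
Inner input = (K'⊕ipad) ∥ m = 64 cb 36 ∥ 67 6a 6a.
Inner hash: even-index sum = 260 mod 256 = 4; odd-index sum = 412 mod 256 = 156 → 04 9c.
Outer input = (K'⊕opad) ∥ inner = 0e a1 5c ∥ 04 9c.
Outer hash (tag): even-index sum = 262 mod 256 = 6; odd-index sum = 165 mod 256 = 165 → 06 a5.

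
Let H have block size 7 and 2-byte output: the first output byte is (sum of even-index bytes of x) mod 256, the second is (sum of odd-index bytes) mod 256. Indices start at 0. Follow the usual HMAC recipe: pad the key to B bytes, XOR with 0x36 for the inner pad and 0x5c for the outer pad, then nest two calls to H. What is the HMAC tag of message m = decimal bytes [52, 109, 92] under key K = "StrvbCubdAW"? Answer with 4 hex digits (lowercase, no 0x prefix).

Key "StrvbCubdAW" = 53 74 72 76 62 43 75 62 64 41 57 is 11 bytes > B = 7, so hash it first: H(key) = 57 d0, then zero-pad to 7 bytes: K' = 57 d0 00 00 00 00 00.
K' ⊕ ipad = 61 e6 36 36 36 36 36.  K' ⊕ opad = 0b 8c 5c 5c 5c 5c 5c.
Inner input = (K'⊕ipad) ∥ m = 61 e6 36 36 36 36 36 ∥ 34 6d 5c.
Inner hash: even-index sum = 368 mod 256 = 112; odd-index sum = 482 mod 256 = 226 → 70 e2.
Outer input = (K'⊕opad) ∥ inner = 0b 8c 5c 5c 5c 5c 5c ∥ 70 e2.
Outer hash (tag): even-index sum = 513 mod 256 = 1; odd-index sum = 436 mod 256 = 180 → 01 b4.

01b4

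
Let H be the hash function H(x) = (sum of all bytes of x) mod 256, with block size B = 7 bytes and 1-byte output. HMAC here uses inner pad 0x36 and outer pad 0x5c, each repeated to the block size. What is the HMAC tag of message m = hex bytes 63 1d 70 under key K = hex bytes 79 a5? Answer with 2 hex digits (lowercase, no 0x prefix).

Key hex bytes 79 a5 is 2 bytes ≤ B = 7; zero-pad to 7 bytes: K' = 79 a5 00 00 00 00 00.
K' ⊕ ipad = 4f 93 36 36 36 36 36.  K' ⊕ opad = 25 f9 5c 5c 5c 5c 5c.
Inner input = (K'⊕ipad) ∥ m = 4f 93 36 36 36 36 36 ∥ 63 1d 70.
Inner hash: sum = 79+147+54+54+54+54+54+99+29+112 = 736; mod 256 = 224 → e0.
Outer input = (K'⊕opad) ∥ inner = 25 f9 5c 5c 5c 5c 5c ∥ e0.
Outer hash (tag): sum = 37+249+92+92+92+92+92+224 = 970; mod 256 = 202 → ca.

ca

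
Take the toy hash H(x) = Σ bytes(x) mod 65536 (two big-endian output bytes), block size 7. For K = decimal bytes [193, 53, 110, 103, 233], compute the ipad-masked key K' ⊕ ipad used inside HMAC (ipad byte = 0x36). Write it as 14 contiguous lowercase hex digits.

f7035851df3636

Key decimal bytes [193, 53, 110, 103, 233] = c1 35 6e 67 e9 is 5 bytes ≤ B = 7; zero-pad to 7 bytes: K' = c1 35 6e 67 e9 00 00.
XOR each byte with 0x36: c1⊕36=f7, 35⊕36=03, 6e⊕36=58, 67⊕36=51, e9⊕36=df, 00⊕36=36, 00⊕36=36.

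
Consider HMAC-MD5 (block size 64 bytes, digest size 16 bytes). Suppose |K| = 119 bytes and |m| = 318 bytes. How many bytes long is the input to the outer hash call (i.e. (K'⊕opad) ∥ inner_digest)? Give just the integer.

80

Key is 119 > 64 bytes, so it is hashed to 16 bytes then zero-padded to 64: |K'| = 64.
Outer input = (K'⊕opad) ∥ H(inner) → 64 + 16 = 80 bytes.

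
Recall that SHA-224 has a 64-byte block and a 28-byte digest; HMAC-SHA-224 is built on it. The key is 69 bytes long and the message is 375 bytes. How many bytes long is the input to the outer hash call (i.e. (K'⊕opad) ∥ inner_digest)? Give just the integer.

Key is 69 > 64 bytes, so it is hashed to 28 bytes then zero-padded to 64: |K'| = 64.
Outer input = (K'⊕opad) ∥ H(inner) → 64 + 28 = 92 bytes.

92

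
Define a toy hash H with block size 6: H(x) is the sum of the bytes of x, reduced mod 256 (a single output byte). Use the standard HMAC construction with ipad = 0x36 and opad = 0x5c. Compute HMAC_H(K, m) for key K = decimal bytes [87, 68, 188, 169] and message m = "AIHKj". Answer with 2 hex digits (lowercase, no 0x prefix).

9f

Key decimal bytes [87, 68, 188, 169] = 57 44 bc a9 is 4 bytes ≤ B = 6; zero-pad to 6 bytes: K' = 57 44 bc a9 00 00.
K' ⊕ ipad = 61 72 8a 9f 36 36.  K' ⊕ opad = 0b 18 e0 f5 5c 5c.
Inner input = (K'⊕ipad) ∥ m = 61 72 8a 9f 36 36 ∥ 41 49 48 4b 6a.
Inner hash: sum = 97+114+138+159+54+54+65+73+72+75+106 = 1007; mod 256 = 239 → ef.
Outer input = (K'⊕opad) ∥ inner = 0b 18 e0 f5 5c 5c ∥ ef.
Outer hash (tag): sum = 11+24+224+245+92+92+239 = 927; mod 256 = 159 → 9f.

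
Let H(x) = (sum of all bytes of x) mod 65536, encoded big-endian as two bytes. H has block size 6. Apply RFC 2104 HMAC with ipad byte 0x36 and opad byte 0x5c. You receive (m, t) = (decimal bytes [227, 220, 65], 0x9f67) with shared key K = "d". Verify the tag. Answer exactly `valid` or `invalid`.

Key "d" = 64 is 1 byte ≤ B = 6; zero-pad to 6 bytes: K' = 64 00 00 00 00 00.
K' ⊕ ipad = 52 36 36 36 36 36; K' ⊕ opad = 38 5c 5c 5c 5c 5c.
Inner hash: sum = 82+54+54+54+54+54+227+220+65 = 864 → 03 60.
Outer hash (recomputed tag): sum = 56+92+92+92+92+92+3+96 = 615 → 02 67.
Recomputed tag = 0267; claimed = 9f67 → mismatch.

invalid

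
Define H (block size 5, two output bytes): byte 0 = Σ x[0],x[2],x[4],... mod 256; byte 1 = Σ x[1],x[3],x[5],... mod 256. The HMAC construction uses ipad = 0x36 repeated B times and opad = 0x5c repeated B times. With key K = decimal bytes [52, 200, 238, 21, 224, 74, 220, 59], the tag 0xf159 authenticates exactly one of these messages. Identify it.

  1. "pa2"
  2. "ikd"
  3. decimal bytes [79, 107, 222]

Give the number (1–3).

3

Key decimal bytes [52, 200, 238, 21, 224, 74, 220, 59] = 34 c8 ee 15 e0 4a dc 3b is 8 bytes > B = 5, so hash it first: H(key) = de 62, then zero-pad to 5 bytes: K' = de 62 00 00 00.
K' ⊕ ipad = e8 54 36 36 36; K' ⊕ opad = 82 3e 5c 5c 5c.
m1: inner = H(e8 54 36 36 36 70 61 32) = b5 2c; tag = H(82 3e 5c 5c 5c b5 2c) = 664f
m2: inner = H(e8 54 36 36 36 69 6b 64) = bf 57; tag = H(82 3e 5c 5c 5c bf 57) = 9159
m3: inner = H(e8 54 36 36 36 4f 6b de) = bf b7; tag = H(82 3e 5c 5c 5c bf b7) = f159 ← matches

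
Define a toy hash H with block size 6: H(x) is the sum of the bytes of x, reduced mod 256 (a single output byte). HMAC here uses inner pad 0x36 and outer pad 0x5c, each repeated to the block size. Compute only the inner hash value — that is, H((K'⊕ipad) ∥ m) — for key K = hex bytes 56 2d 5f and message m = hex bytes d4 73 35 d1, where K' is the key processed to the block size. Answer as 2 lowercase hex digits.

Key hex bytes 56 2d 5f is 3 bytes ≤ B = 6; zero-pad to 6 bytes: K' = 56 2d 5f 00 00 00.
K' ⊕ ipad = 60 1b 69 36 36 36.
Inner input = 60 1b 69 36 36 36 ∥ d4 73 35 d1.
Inner hash: sum = 96+27+105+54+54+54+212+115+53+209 = 979; mod 256 = 211 → d3.

d3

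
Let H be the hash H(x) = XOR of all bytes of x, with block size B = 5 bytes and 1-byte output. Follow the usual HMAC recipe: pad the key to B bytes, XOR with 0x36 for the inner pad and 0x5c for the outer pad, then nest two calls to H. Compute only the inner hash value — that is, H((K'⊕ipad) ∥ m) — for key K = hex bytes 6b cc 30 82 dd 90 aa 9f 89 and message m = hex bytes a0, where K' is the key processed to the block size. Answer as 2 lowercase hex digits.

Key hex bytes 6b cc 30 82 dd 90 aa 9f 89 is 9 bytes > B = 5, so hash it first: H(key) = e4, then zero-pad to 5 bytes: K' = e4 00 00 00 00.
K' ⊕ ipad = d2 36 36 36 36.
Inner input = d2 36 36 36 36 ∥ a0.
Inner hash: XOR d2⊕36⊕36⊕36⊕36⊕a0 = 72.

72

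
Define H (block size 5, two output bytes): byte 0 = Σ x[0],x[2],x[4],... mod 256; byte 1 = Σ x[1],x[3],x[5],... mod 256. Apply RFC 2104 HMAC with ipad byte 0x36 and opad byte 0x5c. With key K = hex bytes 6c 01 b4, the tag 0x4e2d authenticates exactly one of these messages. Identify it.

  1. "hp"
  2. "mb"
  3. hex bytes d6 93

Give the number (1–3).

2

Key hex bytes 6c 01 b4 is 3 bytes ≤ B = 5; zero-pad to 5 bytes: K' = 6c 01 b4 00 00.
K' ⊕ ipad = 5a 37 82 36 36; K' ⊕ opad = 30 5d e8 5c 5c.
m1: inner = H(5a 37 82 36 36 68 70) = 82 d5; tag = H(30 5d e8 5c 5c 82 d5) = 493b
m2: inner = H(5a 37 82 36 36 6d 62) = 74 da; tag = H(30 5d e8 5c 5c 74 da) = 4e2d ← matches
m3: inner = H(5a 37 82 36 36 d6 93) = a5 43; tag = H(30 5d e8 5c 5c a5 43) = b75e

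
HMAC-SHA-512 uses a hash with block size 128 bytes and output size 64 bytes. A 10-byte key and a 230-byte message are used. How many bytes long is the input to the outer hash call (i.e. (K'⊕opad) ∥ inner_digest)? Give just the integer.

Key is 10 ≤ 128 bytes, zero-padded: |K'| = 128.
Outer input = (K'⊕opad) ∥ H(inner) → 128 + 64 = 192 bytes.

192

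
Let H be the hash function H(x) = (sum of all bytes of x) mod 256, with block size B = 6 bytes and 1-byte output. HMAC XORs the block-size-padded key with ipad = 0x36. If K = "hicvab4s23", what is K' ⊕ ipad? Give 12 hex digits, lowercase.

Key "hicvab4s23" = 68 69 63 76 61 62 34 73 32 33 is 10 bytes > B = 6, so hash it first: H(key) = 79, then zero-pad to 6 bytes: K' = 79 00 00 00 00 00.
XOR each byte with 0x36: 79⊕36=4f, 00⊕36=36, 00⊕36=36, 00⊕36=36, 00⊕36=36, 00⊕36=36.

4f3636363636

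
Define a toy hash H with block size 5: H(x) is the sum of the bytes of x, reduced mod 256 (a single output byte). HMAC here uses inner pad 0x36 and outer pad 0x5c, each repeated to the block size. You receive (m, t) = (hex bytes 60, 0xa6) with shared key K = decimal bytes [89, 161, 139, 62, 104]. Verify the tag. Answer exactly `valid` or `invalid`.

Key decimal bytes [89, 161, 139, 62, 104] = 59 a1 8b 3e 68 is exactly B = 5 bytes: K' = 59 a1 8b 3e 68.
K' ⊕ ipad = 6f 97 bd 08 5e; K' ⊕ opad = 05 fd d7 62 34.
Inner hash: sum = 111+151+189+8+94+96 = 649; mod 256 = 137 → 89.
Outer hash (recomputed tag): sum = 5+253+215+98+52+137 = 760; mod 256 = 248 → f8.
Recomputed tag = f8; claimed = a6 → mismatch.

invalid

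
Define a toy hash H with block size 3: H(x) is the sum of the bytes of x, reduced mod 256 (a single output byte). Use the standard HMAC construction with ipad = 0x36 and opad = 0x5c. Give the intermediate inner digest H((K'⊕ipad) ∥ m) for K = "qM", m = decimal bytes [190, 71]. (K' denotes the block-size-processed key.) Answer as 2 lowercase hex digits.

fd

Key "qM" = 71 4d is 2 bytes ≤ B = 3; zero-pad to 3 bytes: K' = 71 4d 00.
K' ⊕ ipad = 47 7b 36.
Inner input = 47 7b 36 ∥ be 47.
Inner hash: sum = 71+123+54+190+71 = 509; mod 256 = 253 → fd.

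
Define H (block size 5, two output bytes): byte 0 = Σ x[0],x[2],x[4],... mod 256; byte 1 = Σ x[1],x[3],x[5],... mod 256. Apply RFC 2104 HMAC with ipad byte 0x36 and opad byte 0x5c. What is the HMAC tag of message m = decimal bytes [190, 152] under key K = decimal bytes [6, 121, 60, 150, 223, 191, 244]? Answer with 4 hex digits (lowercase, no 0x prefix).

Key decimal bytes [6, 121, 60, 150, 223, 191, 244] = 06 79 3c 96 df bf f4 is 7 bytes > B = 5, so hash it first: H(key) = 15 ce, then zero-pad to 5 bytes: K' = 15 ce 00 00 00.
K' ⊕ ipad = 23 f8 36 36 36.  K' ⊕ opad = 49 92 5c 5c 5c.
Inner input = (K'⊕ipad) ∥ m = 23 f8 36 36 36 ∥ be 98.
Inner hash: even-index sum = 295 mod 256 = 39; odd-index sum = 492 mod 256 = 236 → 27 ec.
Outer input = (K'⊕opad) ∥ inner = 49 92 5c 5c 5c ∥ 27 ec.
Outer hash (tag): even-index sum = 493 mod 256 = 237; odd-index sum = 277 mod 256 = 21 → ed 15.

ed15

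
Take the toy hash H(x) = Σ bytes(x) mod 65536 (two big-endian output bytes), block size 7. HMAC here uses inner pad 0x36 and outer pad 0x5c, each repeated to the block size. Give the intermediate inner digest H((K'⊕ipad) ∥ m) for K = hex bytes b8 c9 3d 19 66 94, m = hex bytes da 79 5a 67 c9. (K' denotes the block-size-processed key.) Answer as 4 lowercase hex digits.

05cc

Key hex bytes b8 c9 3d 19 66 94 is 6 bytes ≤ B = 7; zero-pad to 7 bytes: K' = b8 c9 3d 19 66 94 00.
K' ⊕ ipad = 8e ff 0b 2f 50 a2 36.
Inner input = 8e ff 0b 2f 50 a2 36 ∥ da 79 5a 67 c9.
Inner hash: sum = 142+255+11+47+80+162+54+218+121+90+103+201 = 1484 → 05 cc.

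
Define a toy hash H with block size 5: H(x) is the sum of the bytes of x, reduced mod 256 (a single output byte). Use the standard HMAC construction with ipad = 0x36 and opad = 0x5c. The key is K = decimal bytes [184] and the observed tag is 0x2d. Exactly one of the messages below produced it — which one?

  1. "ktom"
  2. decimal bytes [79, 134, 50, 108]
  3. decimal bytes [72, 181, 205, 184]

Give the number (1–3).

Key decimal bytes [184] = b8 is 1 byte ≤ B = 5; zero-pad to 5 bytes: K' = b8 00 00 00 00.
K' ⊕ ipad = 8e 36 36 36 36; K' ⊕ opad = e4 5c 5c 5c 5c.
m1: inner = H(8e 36 36 36 36 6b 74 6f 6d) = 21; tag = H(e4 5c 5c 5c 5c 21) = 75
m2: inner = H(8e 36 36 36 36 4f 86 32 6c) = d9; tag = H(e4 5c 5c 5c 5c d9) = 2d ← matches
m3: inner = H(8e 36 36 36 36 48 b5 cd b8) = e8; tag = H(e4 5c 5c 5c 5c e8) = 3c

2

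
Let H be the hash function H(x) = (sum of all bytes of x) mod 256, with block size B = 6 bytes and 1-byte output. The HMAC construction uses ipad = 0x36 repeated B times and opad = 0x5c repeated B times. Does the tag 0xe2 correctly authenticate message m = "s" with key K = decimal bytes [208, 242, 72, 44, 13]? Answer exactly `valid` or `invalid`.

invalid

Key decimal bytes [208, 242, 72, 44, 13] = d0 f2 48 2c 0d is 5 bytes ≤ B = 6; zero-pad to 6 bytes: K' = d0 f2 48 2c 0d 00.
K' ⊕ ipad = e6 c4 7e 1a 3b 36; K' ⊕ opad = 8c ae 14 70 51 5c.
Inner hash: sum = 230+196+126+26+59+54+115 = 806; mod 256 = 38 → 26.
Outer hash (recomputed tag): sum = 140+174+20+112+81+92+38 = 657; mod 256 = 145 → 91.
Recomputed tag = 91; claimed = e2 → mismatch.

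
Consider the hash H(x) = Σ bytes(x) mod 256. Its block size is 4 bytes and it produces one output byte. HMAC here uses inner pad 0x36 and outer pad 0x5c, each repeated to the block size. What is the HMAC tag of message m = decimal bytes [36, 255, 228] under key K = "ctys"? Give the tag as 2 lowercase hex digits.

ed

Key "ctys" = 63 74 79 73 is exactly B = 4 bytes: K' = 63 74 79 73.
K' ⊕ ipad = 55 42 4f 45.  K' ⊕ opad = 3f 28 25 2f.
Inner input = (K'⊕ipad) ∥ m = 55 42 4f 45 ∥ 24 ff e4.
Inner hash: sum = 85+66+79+69+36+255+228 = 818; mod 256 = 50 → 32.
Outer input = (K'⊕opad) ∥ inner = 3f 28 25 2f ∥ 32.
Outer hash (tag): sum = 63+40+37+47+50 = 237 → ed.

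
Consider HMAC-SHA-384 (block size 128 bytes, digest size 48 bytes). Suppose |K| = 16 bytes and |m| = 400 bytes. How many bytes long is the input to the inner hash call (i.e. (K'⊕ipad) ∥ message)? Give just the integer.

528

Key is 16 ≤ 128 bytes, zero-padded: |K'| = 128.
Inner input = (K'⊕ipad) ∥ m → 128 + 400 = 528 bytes.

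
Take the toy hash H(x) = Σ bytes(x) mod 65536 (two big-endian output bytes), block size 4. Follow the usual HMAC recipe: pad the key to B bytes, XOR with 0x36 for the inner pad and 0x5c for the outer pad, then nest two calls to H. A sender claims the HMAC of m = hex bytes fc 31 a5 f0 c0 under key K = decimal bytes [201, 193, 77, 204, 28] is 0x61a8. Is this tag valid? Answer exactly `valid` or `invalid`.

invalid

Key decimal bytes [201, 193, 77, 204, 28] = c9 c1 4d cc 1c is 5 bytes > B = 4, so hash it first: H(key) = 02 bf, then zero-pad to 4 bytes: K' = 02 bf 00 00.
K' ⊕ ipad = 34 89 36 36; K' ⊕ opad = 5e e3 5c 5c.
Inner hash: sum = 52+137+54+54+252+49+165+240+192 = 1195 → 04 ab.
Outer hash (recomputed tag): sum = 94+227+92+92+4+171 = 680 → 02 a8.
Recomputed tag = 02a8; claimed = 61a8 → mismatch.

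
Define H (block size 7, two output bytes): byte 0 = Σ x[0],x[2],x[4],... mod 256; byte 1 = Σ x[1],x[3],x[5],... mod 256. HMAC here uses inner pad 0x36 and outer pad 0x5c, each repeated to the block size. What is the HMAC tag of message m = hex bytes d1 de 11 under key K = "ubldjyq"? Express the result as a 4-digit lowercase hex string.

93b9

Key "ubldjyq" = 75 62 6c 64 6a 79 71 is exactly B = 7 bytes: K' = 75 62 6c 64 6a 79 71.
K' ⊕ ipad = 43 54 5a 52 5c 4f 47.  K' ⊕ opad = 29 3e 30 38 36 25 2d.
Inner input = (K'⊕ipad) ∥ m = 43 54 5a 52 5c 4f 47 ∥ d1 de 11.
Inner hash: even-index sum = 542 mod 256 = 30; odd-index sum = 471 mod 256 = 215 → 1e d7.
Outer input = (K'⊕opad) ∥ inner = 29 3e 30 38 36 25 2d ∥ 1e d7.
Outer hash (tag): even-index sum = 403 mod 256 = 147; odd-index sum = 185 mod 256 = 185 → 93 b9.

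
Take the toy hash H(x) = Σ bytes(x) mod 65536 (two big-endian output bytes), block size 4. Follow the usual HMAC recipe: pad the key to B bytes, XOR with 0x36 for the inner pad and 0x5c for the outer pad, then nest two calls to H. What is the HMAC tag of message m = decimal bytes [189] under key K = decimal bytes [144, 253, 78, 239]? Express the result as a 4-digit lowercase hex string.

Key decimal bytes [144, 253, 78, 239] = 90 fd 4e ef is exactly B = 4 bytes: K' = 90 fd 4e ef.
K' ⊕ ipad = a6 cb 78 d9.  K' ⊕ opad = cc a1 12 b3.
Inner input = (K'⊕ipad) ∥ m = a6 cb 78 d9 ∥ bd.
Inner hash: sum = 166+203+120+217+189 = 895 → 03 7f.
Outer input = (K'⊕opad) ∥ inner = cc a1 12 b3 ∥ 03 7f.
Outer hash (tag): sum = 204+161+18+179+3+127 = 692 → 02 b4.

02b4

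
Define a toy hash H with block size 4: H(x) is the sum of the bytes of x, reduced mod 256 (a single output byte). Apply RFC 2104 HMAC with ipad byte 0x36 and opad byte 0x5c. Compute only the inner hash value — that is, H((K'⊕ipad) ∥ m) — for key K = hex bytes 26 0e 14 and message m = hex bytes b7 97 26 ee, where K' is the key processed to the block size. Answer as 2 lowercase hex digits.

Key hex bytes 26 0e 14 is 3 bytes ≤ B = 4; zero-pad to 4 bytes: K' = 26 0e 14 00.
K' ⊕ ipad = 10 38 22 36.
Inner input = 10 38 22 36 ∥ b7 97 26 ee.
Inner hash: sum = 16+56+34+54+183+151+38+238 = 770; mod 256 = 2 → 02.

02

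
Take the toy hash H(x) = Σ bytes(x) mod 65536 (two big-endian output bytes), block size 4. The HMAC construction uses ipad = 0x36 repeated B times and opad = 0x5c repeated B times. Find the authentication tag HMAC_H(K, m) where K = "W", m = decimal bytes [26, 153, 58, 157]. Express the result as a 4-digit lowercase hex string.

01ae

Key "W" = 57 is 1 byte ≤ B = 4; zero-pad to 4 bytes: K' = 57 00 00 00.
K' ⊕ ipad = 61 36 36 36.  K' ⊕ opad = 0b 5c 5c 5c.
Inner input = (K'⊕ipad) ∥ m = 61 36 36 36 ∥ 1a 99 3a 9d.
Inner hash: sum = 97+54+54+54+26+153+58+157 = 653 → 02 8d.
Outer input = (K'⊕opad) ∥ inner = 0b 5c 5c 5c ∥ 02 8d.
Outer hash (tag): sum = 11+92+92+92+2+141 = 430 → 01 ae.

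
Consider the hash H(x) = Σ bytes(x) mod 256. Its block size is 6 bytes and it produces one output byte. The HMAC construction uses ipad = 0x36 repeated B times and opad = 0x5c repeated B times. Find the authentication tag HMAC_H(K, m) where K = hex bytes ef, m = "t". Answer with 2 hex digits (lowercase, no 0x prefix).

da

Key hex bytes ef is 1 byte ≤ B = 6; zero-pad to 6 bytes: K' = ef 00 00 00 00 00.
K' ⊕ ipad = d9 36 36 36 36 36.  K' ⊕ opad = b3 5c 5c 5c 5c 5c.
Inner input = (K'⊕ipad) ∥ m = d9 36 36 36 36 36 ∥ 74.
Inner hash: sum = 217+54+54+54+54+54+116 = 603; mod 256 = 91 → 5b.
Outer input = (K'⊕opad) ∥ inner = b3 5c 5c 5c 5c 5c ∥ 5b.
Outer hash (tag): sum = 179+92+92+92+92+92+91 = 730; mod 256 = 218 → da.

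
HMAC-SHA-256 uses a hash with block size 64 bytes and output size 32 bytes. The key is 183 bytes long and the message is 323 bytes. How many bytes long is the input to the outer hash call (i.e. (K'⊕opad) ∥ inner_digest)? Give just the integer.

Key is 183 > 64 bytes, so it is hashed to 32 bytes then zero-padded to 64: |K'| = 64.
Outer input = (K'⊕opad) ∥ H(inner) → 64 + 32 = 96 bytes.

96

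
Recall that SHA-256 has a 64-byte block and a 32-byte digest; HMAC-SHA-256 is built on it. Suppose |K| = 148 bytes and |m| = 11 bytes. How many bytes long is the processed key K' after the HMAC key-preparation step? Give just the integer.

Key is 148 > 64 bytes, so it is hashed to 32 bytes then zero-padded to 64: |K'| = 64.

64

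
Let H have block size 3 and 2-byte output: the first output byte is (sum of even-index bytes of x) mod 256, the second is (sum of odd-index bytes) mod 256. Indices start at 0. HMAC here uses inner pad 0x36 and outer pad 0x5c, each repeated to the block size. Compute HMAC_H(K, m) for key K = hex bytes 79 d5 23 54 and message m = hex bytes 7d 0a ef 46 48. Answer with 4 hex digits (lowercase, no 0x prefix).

Key hex bytes 79 d5 23 54 is 4 bytes > B = 3, so hash it first: H(key) = 9c 29, then zero-pad to 3 bytes: K' = 9c 29 00.
K' ⊕ ipad = aa 1f 36.  K' ⊕ opad = c0 75 5c.
Inner input = (K'⊕ipad) ∥ m = aa 1f 36 ∥ 7d 0a ef 46 48.
Inner hash: even-index sum = 304 mod 256 = 48; odd-index sum = 467 mod 256 = 211 → 30 d3.
Outer input = (K'⊕opad) ∥ inner = c0 75 5c ∥ 30 d3.
Outer hash (tag): even-index sum = 495 mod 256 = 239; odd-index sum = 165 mod 256 = 165 → ef a5.

efa5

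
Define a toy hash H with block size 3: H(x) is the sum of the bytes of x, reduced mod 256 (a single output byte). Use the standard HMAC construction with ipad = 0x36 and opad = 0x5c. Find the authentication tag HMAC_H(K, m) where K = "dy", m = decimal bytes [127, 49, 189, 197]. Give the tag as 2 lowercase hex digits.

Key "dy" = 64 79 is 2 bytes ≤ B = 3; zero-pad to 3 bytes: K' = 64 79 00.
K' ⊕ ipad = 52 4f 36.  K' ⊕ opad = 38 25 5c.
Inner input = (K'⊕ipad) ∥ m = 52 4f 36 ∥ 7f 31 bd c5.
Inner hash: sum = 82+79+54+127+49+189+197 = 777; mod 256 = 9 → 09.
Outer input = (K'⊕opad) ∥ inner = 38 25 5c ∥ 09.
Outer hash (tag): sum = 56+37+92+9 = 194 → c2.

c2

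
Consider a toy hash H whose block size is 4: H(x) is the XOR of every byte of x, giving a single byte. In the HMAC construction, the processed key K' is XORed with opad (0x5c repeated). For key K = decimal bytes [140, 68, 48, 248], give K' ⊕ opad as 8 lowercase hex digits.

d0186ca4

Key decimal bytes [140, 68, 48, 248] = 8c 44 30 f8 is exactly B = 4 bytes: K' = 8c 44 30 f8.
XOR each byte with 0x5c: 8c⊕5c=d0, 44⊕5c=18, 30⊕5c=6c, f8⊕5c=a4.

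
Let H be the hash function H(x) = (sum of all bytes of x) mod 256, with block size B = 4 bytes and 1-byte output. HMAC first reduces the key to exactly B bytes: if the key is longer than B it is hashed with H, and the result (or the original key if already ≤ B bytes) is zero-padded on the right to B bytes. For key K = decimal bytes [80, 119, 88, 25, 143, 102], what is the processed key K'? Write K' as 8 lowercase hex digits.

|K| = 6 > B = 4, so first hash the key.
H(K): sum = 80+119+88+25+143+102 = 557; mod 256 = 45 → 2d.
Zero-pad H(K) = 2d to 4 bytes: K' = 2d 00 00 00.

2d000000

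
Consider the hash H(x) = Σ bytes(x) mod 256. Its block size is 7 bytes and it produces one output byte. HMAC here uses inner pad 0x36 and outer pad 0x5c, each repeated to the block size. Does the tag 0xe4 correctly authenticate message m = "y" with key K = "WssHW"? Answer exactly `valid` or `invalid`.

Key "WssHW" = 57 73 73 48 57 is 5 bytes ≤ B = 7; zero-pad to 7 bytes: K' = 57 73 73 48 57 00 00.
K' ⊕ ipad = 61 45 45 7e 61 36 36; K' ⊕ opad = 0b 2f 2f 14 0b 5c 5c.
Inner hash: sum = 97+69+69+126+97+54+54+121 = 687; mod 256 = 175 → af.
Outer hash (recomputed tag): sum = 11+47+47+20+11+92+92+175 = 495; mod 256 = 239 → ef.
Recomputed tag = ef; claimed = e4 → mismatch.

invalid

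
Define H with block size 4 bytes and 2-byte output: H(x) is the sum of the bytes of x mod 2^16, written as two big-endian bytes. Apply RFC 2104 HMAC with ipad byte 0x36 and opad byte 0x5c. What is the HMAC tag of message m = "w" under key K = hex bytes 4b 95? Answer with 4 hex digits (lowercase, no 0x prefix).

Key hex bytes 4b 95 is 2 bytes ≤ B = 4; zero-pad to 4 bytes: K' = 4b 95 00 00.
K' ⊕ ipad = 7d a3 36 36.  K' ⊕ opad = 17 c9 5c 5c.
Inner input = (K'⊕ipad) ∥ m = 7d a3 36 36 ∥ 77.
Inner hash: sum = 125+163+54+54+119 = 515 → 02 03.
Outer input = (K'⊕opad) ∥ inner = 17 c9 5c 5c ∥ 02 03.
Outer hash (tag): sum = 23+201+92+92+2+3 = 413 → 01 9d.

019d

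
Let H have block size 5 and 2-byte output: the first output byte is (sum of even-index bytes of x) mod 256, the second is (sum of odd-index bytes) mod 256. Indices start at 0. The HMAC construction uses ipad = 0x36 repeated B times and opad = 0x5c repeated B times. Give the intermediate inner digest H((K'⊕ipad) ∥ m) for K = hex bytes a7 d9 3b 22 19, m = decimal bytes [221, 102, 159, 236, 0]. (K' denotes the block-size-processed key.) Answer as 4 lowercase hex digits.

Key hex bytes a7 d9 3b 22 19 is exactly B = 5 bytes: K' = a7 d9 3b 22 19.
K' ⊕ ipad = 91 ef 0d 14 2f.
Inner input = 91 ef 0d 14 2f ∥ dd 66 9f ec 00.
Inner hash: even-index sum = 543 mod 256 = 31; odd-index sum = 639 mod 256 = 127 → 1f 7f.

1f7f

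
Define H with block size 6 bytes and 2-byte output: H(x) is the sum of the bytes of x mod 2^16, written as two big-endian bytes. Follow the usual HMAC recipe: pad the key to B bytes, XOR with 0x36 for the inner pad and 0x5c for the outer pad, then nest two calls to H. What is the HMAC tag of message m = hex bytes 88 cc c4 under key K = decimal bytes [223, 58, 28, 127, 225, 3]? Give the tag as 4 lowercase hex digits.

02f8

Key decimal bytes [223, 58, 28, 127, 225, 3] = df 3a 1c 7f e1 03 is exactly B = 6 bytes: K' = df 3a 1c 7f e1 03.
K' ⊕ ipad = e9 0c 2a 49 d7 35.  K' ⊕ opad = 83 66 40 23 bd 5f.
Inner input = (K'⊕ipad) ∥ m = e9 0c 2a 49 d7 35 ∥ 88 cc c4.
Inner hash: sum = 233+12+42+73+215+53+136+204+196 = 1164 → 04 8c.
Outer input = (K'⊕opad) ∥ inner = 83 66 40 23 bd 5f ∥ 04 8c.
Outer hash (tag): sum = 131+102+64+35+189+95+4+140 = 760 → 02 f8.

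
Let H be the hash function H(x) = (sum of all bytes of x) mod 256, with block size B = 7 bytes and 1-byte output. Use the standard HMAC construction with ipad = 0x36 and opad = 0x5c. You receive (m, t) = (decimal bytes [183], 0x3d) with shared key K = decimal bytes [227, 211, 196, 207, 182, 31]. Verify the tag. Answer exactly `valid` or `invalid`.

valid

Key decimal bytes [227, 211, 196, 207, 182, 31] = e3 d3 c4 cf b6 1f is 6 bytes ≤ B = 7; zero-pad to 7 bytes: K' = e3 d3 c4 cf b6 1f 00.
K' ⊕ ipad = d5 e5 f2 f9 80 29 36; K' ⊕ opad = bf 8f 98 93 ea 43 5c.
Inner hash: sum = 213+229+242+249+128+41+54+183 = 1339; mod 256 = 59 → 3b.
Outer hash (recomputed tag): sum = 191+143+152+147+234+67+92+59 = 1085; mod 256 = 61 → 3d.
Recomputed tag = 3d; claimed = 3d → match.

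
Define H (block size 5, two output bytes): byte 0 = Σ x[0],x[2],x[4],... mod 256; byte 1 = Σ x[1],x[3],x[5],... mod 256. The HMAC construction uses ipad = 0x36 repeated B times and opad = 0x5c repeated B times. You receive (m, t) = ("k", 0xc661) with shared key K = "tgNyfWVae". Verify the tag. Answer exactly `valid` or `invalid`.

Key "tgNyfWVae" = 74 67 4e 79 66 57 56 61 65 is 9 bytes > B = 5, so hash it first: H(key) = e3 98, then zero-pad to 5 bytes: K' = e3 98 00 00 00.
K' ⊕ ipad = d5 ae 36 36 36; K' ⊕ opad = bf c4 5c 5c 5c.
Inner hash: even-index sum = 321 mod 256 = 65; odd-index sum = 335 mod 256 = 79 → 41 4f.
Outer hash (recomputed tag): even-index sum = 454 mod 256 = 198; odd-index sum = 353 mod 256 = 97 → c6 61.
Recomputed tag = c661; claimed = c661 → match.

valid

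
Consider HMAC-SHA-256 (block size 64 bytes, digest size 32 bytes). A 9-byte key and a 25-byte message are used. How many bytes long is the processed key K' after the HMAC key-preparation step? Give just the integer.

Key is 9 ≤ 64 bytes, zero-padded: |K'| = 64.

64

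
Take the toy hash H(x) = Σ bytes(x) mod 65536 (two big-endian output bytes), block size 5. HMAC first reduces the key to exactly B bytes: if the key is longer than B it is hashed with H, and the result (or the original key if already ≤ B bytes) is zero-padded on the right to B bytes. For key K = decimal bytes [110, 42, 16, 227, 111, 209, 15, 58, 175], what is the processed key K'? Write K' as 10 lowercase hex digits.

|K| = 9 > B = 5, so first hash the key.
H(K): sum = 110+42+16+227+111+209+15+58+175 = 963 → 03 c3.
Zero-pad H(K) = 03 c3 to 5 bytes: K' = 03 c3 00 00 00.

03c3000000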